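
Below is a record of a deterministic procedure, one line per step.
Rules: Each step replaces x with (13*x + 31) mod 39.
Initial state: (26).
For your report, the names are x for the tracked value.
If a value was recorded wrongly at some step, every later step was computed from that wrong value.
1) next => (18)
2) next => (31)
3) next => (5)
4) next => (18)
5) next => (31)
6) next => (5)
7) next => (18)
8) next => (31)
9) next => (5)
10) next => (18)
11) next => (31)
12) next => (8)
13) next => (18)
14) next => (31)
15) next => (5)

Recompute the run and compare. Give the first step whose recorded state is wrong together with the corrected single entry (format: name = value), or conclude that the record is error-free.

step 12, x = 5

Step 1: x = (13*26 + 31) mod 39 = 18 — consistent with the record.
Step 2: x = (13*18 + 31) mod 39 = 31 — checks out.
Step 3: x = (13*31 + 31) mod 39 = 5 — agrees with the record.
Step 4: x = (13*5 + 31) mod 39 = 18 — verified.
Step 5: x = (13*18 + 31) mod 39 = 31 — consistent with the record.
Step 6: x = (13*31 + 31) mod 39 = 5 — agrees with the record.
Step 7: x = (13*5 + 31) mod 39 = 18 — confirmed correct.
Step 8: x = (13*18 + 31) mod 39 = 31 — same as recorded.
Step 9: x = (13*31 + 31) mod 39 = 5 — consistent with the record.
Step 10: x = (13*5 + 31) mod 39 = 18 — checks out.
Step 11: x = (13*18 + 31) mod 39 = 31 — same as recorded.
Step 12: x = (13*31 + 31) mod 39 = 5 — the record has a different value.
Step 12 is the first one off; corrected, x = 5.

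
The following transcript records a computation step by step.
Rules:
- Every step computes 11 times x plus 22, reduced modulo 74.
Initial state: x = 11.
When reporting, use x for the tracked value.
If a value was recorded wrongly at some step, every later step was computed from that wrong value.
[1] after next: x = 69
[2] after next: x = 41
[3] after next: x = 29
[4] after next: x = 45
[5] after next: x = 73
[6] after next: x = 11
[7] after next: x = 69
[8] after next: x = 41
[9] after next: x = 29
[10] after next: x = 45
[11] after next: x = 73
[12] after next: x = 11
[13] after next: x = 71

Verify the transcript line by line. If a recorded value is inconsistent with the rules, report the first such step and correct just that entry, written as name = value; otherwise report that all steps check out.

step 13, x = 69

step 1: x = (11*11 + 22) mod 74 = 69 -> confirmed correct
step 2: x = (11*69 + 22) mod 74 = 41 -> checks out
step 3: x = (11*41 + 22) mod 74 = 29 -> exactly as logged
step 4: x = (11*29 + 22) mod 74 = 45 -> exactly as logged
step 5: x = (11*45 + 22) mod 74 = 73 -> checks out
step 6: x = (11*73 + 22) mod 74 = 11 -> same as recorded
step 7: x = (11*11 + 22) mod 74 = 69 -> exactly as logged
step 8: x = (11*69 + 22) mod 74 = 41 -> same as recorded
step 9: x = (11*41 + 22) mod 74 = 29 -> exactly as logged
step 10: x = (11*29 + 22) mod 74 = 45 -> same as recorded
step 11: x = (11*45 + 22) mod 74 = 73 -> verified
step 12: x = (11*73 + 22) mod 74 = 11 -> agrees with the transcript
step 13: x = (11*11 + 22) mod 74 = 69 -> this is not what the transcript shows
The earliest wrong entry is at step 13: it should read x = 69.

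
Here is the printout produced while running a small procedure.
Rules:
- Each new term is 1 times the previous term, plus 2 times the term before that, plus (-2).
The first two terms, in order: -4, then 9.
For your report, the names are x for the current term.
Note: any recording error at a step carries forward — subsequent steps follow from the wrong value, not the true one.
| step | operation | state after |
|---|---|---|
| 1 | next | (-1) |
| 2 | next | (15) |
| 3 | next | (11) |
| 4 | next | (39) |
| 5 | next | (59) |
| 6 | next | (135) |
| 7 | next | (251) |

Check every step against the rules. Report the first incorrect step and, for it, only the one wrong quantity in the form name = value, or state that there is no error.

1. x = 1*(9) + (2)*(-4) + (-2) = -1 (confirmed correct)
2. x = 1*(-1) + (2)*(9) + (-2) = 15 (matches)
3. x = 1*(15) + (2)*(-1) + (-2) = 11 (exactly as logged)
4. x = 1*(11) + (2)*(15) + (-2) = 39 (matches)
5. x = 1*(39) + (2)*(11) + (-2) = 59 (agrees with the printout)
6. x = 1*(59) + (2)*(39) + (-2) = 135 (checks out)
7. x = 1*(135) + (2)*(59) + (-2) = 251 (exactly as logged)
No step deviates from the rules.

no error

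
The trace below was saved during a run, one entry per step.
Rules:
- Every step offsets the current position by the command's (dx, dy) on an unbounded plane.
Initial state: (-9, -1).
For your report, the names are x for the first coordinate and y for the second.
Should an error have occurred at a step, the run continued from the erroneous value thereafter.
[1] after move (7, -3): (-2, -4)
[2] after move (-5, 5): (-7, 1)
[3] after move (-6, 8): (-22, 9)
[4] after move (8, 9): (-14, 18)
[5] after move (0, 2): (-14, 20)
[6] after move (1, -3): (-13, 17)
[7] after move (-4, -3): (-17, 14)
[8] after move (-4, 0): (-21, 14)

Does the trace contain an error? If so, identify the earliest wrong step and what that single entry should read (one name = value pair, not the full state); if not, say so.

Step 1: x = -9 + (7) = -2, y = -1 + (-3) = -4 — in agreement.
Step 2: x = -2 + (-5) = -7, y = -4 + (5) = 1 — checks out.
Step 3: x = -7 + (-6) = -13, y = 1 + (8) = 9 — the trace disagrees here.
The audit stops at step 3: the recorded entry is wrong and should be x = -13.

step 3, x = -13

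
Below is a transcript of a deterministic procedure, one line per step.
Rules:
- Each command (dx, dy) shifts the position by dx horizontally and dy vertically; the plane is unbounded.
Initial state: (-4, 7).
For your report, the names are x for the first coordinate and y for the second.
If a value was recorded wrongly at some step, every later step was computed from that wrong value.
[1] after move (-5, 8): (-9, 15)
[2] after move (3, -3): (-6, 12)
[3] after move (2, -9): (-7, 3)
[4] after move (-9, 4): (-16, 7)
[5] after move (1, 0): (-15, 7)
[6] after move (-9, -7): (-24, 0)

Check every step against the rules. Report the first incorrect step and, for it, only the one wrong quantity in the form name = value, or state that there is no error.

Recomputing the run from the initial state:
step 1: x = -9, y = 15
step 2: x = -6, y = 12
step 3: x = -4, y = 3
step 4: x = -13, y = 7
step 5: x = -12, y = 7
step 6: x = -21, y = 0
The first disagreement with the transcript is at step 3, where the value should be x = -4.

step 3, x = -4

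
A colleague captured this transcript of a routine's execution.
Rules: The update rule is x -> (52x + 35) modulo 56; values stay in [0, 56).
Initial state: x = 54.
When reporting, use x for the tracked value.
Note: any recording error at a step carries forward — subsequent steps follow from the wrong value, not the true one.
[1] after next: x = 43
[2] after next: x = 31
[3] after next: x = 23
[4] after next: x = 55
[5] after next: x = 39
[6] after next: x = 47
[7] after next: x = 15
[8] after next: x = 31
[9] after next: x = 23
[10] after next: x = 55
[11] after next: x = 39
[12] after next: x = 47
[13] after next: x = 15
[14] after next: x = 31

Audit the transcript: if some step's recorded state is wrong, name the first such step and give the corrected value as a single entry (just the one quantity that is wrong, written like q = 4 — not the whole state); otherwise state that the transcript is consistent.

no error

Recomputing the run from the initial state:
step 1: x = 43
step 2: x = 31
step 3: x = 23
step 4: x = 55
step 5: x = 39
step 6: x = 47
step 7: x = 15
step 8: x = 31
step 9: x = 23
step 10: x = 55
step 11: x = 39
step 12: x = 47
step 13: x = 15
step 14: x = 31
This matches the transcript at every step.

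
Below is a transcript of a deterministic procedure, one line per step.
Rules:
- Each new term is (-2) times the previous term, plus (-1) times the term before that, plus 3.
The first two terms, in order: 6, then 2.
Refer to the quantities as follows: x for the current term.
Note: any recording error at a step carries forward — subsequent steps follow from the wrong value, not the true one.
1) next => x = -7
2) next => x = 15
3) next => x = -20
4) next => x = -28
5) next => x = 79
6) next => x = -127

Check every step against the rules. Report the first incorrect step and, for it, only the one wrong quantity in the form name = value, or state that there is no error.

Recomputing the run from the initial state:
step 1: x = -7
step 2: x = 15
step 3: x = -20
step 4: x = 28
step 5: x = -33
step 6: x = 41
The first disagreement with the transcript is at step 4, where the value should be x = 28.

step 4, x = 28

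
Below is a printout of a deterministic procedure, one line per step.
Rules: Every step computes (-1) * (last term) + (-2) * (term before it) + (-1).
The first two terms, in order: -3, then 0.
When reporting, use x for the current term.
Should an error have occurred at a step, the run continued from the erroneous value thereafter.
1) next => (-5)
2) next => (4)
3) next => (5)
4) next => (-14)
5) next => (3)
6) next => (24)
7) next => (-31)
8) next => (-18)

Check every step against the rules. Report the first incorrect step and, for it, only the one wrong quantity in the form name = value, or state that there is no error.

step 1, x = 5

Step 1: x = -1*(0) + (-2)*(-3) + (-1) = 5 — not what was recorded.
First deviation found at step 1; the corrected entry is x = 5.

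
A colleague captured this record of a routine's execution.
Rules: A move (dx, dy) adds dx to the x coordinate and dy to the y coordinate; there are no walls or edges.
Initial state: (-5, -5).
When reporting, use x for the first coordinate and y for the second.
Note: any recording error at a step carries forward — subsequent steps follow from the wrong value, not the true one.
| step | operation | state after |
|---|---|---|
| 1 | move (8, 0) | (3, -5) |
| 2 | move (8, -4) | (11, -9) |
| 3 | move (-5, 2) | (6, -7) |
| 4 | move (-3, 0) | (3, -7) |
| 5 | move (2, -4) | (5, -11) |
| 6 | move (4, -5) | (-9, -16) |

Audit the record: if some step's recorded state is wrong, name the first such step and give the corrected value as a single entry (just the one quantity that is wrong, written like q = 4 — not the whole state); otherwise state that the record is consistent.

step 6, x = 9

Step 1: x = -5 + (8) = 3, y = -5 + (0) = -5 — matches.
Step 2: x = 3 + (8) = 11, y = -5 + (-4) = -9 — verified.
Step 3: x = 11 + (-5) = 6, y = -9 + (2) = -7 — no discrepancy.
Step 4: x = 6 + (-3) = 3, y = -7 + (0) = -7 — consistent with the record.
Step 5: x = 3 + (2) = 5, y = -7 + (-4) = -11 — in agreement.
Step 6: x = 5 + (4) = 9, y = -11 + (-5) = -16 — the record has a different value.
First incorrect step: 6; the correct value is x = 9.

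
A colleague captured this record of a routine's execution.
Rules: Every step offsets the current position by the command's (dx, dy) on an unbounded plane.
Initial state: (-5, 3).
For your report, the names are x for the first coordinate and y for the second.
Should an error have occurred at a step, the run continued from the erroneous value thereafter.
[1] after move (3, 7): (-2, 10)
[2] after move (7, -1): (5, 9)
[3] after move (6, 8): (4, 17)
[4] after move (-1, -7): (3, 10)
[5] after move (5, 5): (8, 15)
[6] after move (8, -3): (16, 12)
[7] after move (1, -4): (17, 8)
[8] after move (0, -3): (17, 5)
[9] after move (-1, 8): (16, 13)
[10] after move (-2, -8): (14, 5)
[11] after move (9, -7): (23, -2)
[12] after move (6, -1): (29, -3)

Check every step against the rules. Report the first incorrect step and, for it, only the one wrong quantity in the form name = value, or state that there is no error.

step 3, x = 11

1. x = -5 + (3) = -2, y = 3 + (7) = 10 (in agreement)
2. x = -2 + (7) = 5, y = 10 + (-1) = 9 (confirmed correct)
3. x = 5 + (6) = 11, y = 9 + (8) = 17 (the recorded entry deviates here)
The audit stops at step 3: the recorded entry is wrong and should be x = 11.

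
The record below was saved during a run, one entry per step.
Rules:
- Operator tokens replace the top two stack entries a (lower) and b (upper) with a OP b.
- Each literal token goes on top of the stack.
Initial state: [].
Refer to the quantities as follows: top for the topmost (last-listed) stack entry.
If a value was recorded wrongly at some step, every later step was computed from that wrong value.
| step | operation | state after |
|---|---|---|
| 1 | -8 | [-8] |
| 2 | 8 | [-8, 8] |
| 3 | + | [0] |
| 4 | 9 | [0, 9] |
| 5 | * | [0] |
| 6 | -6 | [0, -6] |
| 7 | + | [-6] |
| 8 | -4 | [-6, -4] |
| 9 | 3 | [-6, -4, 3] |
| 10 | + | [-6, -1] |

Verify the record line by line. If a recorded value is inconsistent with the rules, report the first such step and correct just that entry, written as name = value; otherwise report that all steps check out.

1. push -8: top = -8 (confirmed correct)
2. push 8: top = 8 (no discrepancy)
3. -8 + 8 = 0 (verified)
4. push 9: top = 9 (in agreement)
5. 0 * 9 = 0 (matches)
6. push -6: top = -6 (confirmed correct)
7. 0 + -6 = -6 (verified)
8. push -4: top = -4 (no discrepancy)
9. push 3: top = 3 (confirmed correct)
10. -4 + 3 = -1 (agrees with the record)
The whole run recomputes cleanly — no discrepancies.

no error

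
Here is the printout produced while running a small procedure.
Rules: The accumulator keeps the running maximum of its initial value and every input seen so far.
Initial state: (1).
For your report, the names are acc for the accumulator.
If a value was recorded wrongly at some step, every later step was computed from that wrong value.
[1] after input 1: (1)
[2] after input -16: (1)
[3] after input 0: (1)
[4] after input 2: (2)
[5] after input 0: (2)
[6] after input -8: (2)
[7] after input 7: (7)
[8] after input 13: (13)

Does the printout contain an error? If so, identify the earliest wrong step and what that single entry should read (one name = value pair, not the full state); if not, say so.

no error

Step 1: acc = max(1, 1) = 1 — matches.
Step 2: acc = max(1, -16) = 1 — consistent with the printout.
Step 3: acc = max(1, 0) = 1 — checks out.
Step 4: acc = max(1, 2) = 2 — same as recorded.
Step 5: acc = max(2, 0) = 2 — same as recorded.
Step 6: acc = max(2, -8) = 2 — verified.
Step 7: acc = max(2, 7) = 7 — matches.
Step 8: acc = max(7, 13) = 13 — agrees with the printout.
The whole run recomputes cleanly — no discrepancies.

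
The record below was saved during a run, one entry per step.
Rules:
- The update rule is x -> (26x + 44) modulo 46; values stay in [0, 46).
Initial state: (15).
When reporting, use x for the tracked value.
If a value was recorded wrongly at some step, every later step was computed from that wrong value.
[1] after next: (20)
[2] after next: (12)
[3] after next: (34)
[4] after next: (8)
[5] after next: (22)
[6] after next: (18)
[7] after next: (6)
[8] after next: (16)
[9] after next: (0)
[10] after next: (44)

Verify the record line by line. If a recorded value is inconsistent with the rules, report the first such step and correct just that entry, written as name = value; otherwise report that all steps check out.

no error

1. x = (26*15 + 44) mod 46 = 20 (matches)
2. x = (26*20 + 44) mod 46 = 12 (in agreement)
3. x = (26*12 + 44) mod 46 = 34 (exactly as logged)
4. x = (26*34 + 44) mod 46 = 8 (same as recorded)
5. x = (26*8 + 44) mod 46 = 22 (verified)
6. x = (26*22 + 44) mod 46 = 18 (matches)
7. x = (26*18 + 44) mod 46 = 6 (confirmed correct)
8. x = (26*6 + 44) mod 46 = 16 (same as recorded)
9. x = (26*16 + 44) mod 46 = 0 (in agreement)
10. x = (26*0 + 44) mod 46 = 44 (in agreement)
Each recorded entry agrees with the recomputation.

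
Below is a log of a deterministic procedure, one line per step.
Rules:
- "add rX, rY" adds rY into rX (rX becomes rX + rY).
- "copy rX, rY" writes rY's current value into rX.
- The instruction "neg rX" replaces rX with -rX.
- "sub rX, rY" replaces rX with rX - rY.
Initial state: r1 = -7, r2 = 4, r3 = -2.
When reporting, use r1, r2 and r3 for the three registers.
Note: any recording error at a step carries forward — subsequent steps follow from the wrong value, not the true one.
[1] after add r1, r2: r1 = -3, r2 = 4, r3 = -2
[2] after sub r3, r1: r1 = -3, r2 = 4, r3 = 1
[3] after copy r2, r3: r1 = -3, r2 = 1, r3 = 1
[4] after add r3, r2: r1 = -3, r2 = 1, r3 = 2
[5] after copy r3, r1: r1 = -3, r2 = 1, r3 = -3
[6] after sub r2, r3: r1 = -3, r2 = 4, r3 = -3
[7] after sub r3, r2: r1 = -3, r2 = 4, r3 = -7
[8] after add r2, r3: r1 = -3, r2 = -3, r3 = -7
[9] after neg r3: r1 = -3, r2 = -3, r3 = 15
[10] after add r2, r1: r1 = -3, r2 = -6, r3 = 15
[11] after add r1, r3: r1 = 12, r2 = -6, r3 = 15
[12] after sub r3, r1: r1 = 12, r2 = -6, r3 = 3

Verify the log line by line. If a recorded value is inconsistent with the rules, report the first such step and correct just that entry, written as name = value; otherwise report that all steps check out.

step 9, r3 = 7

Recomputing the run from the initial state:
step 1: r1 = -3, r2 = 4, r3 = -2
step 2: r1 = -3, r2 = 4, r3 = 1
step 3: r1 = -3, r2 = 1, r3 = 1
step 4: r1 = -3, r2 = 1, r3 = 2
step 5: r1 = -3, r2 = 1, r3 = -3
step 6: r1 = -3, r2 = 4, r3 = -3
step 7: r1 = -3, r2 = 4, r3 = -7
step 8: r1 = -3, r2 = -3, r3 = -7
step 9: r1 = -3, r2 = -3, r3 = 7
step 10: r1 = -3, r2 = -6, r3 = 7
step 11: r1 = 4, r2 = -6, r3 = 7
step 12: r1 = 4, r2 = -6, r3 = 3
The first disagreement with the log is at step 9, where the value should be r3 = 7.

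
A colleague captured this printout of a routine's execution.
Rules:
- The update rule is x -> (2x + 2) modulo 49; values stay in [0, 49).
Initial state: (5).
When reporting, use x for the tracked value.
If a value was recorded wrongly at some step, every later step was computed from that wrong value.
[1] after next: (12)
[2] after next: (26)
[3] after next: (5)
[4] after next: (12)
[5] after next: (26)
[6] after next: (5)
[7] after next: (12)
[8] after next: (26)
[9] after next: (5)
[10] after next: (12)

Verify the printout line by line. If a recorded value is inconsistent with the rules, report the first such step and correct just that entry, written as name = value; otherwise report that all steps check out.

Recomputing the run from the initial state:
step 1: x = 12
step 2: x = 26
step 3: x = 5
step 4: x = 12
step 5: x = 26
step 6: x = 5
step 7: x = 12
step 8: x = 26
step 9: x = 5
step 10: x = 12
This matches the printout at every step.

no error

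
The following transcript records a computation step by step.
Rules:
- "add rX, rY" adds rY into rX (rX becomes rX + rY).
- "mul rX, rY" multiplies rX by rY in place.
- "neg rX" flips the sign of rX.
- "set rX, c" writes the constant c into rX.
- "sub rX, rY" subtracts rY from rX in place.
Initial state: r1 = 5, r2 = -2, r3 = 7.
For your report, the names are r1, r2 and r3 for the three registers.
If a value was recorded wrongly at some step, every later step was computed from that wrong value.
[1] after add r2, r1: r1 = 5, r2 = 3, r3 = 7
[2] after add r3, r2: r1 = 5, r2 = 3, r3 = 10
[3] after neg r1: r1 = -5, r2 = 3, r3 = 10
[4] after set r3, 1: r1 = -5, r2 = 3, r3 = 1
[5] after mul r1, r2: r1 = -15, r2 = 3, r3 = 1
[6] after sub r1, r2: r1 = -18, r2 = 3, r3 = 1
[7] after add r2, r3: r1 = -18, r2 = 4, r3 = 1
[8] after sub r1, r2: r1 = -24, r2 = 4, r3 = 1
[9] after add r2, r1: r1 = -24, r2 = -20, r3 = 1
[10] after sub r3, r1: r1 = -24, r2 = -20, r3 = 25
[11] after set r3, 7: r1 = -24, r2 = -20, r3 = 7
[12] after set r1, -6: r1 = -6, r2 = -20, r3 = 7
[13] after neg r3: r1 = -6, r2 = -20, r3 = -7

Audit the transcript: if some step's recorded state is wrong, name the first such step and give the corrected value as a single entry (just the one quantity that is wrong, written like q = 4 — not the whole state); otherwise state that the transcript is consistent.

step 8, r1 = -22

Recomputing the run from the initial state:
step 1: r1 = 5, r2 = 3, r3 = 7
step 2: r1 = 5, r2 = 3, r3 = 10
step 3: r1 = -5, r2 = 3, r3 = 10
step 4: r1 = -5, r2 = 3, r3 = 1
step 5: r1 = -15, r2 = 3, r3 = 1
step 6: r1 = -18, r2 = 3, r3 = 1
step 7: r1 = -18, r2 = 4, r3 = 1
step 8: r1 = -22, r2 = 4, r3 = 1
step 9: r1 = -22, r2 = -18, r3 = 1
step 10: r1 = -22, r2 = -18, r3 = 23
step 11: r1 = -22, r2 = -18, r3 = 7
step 12: r1 = -6, r2 = -18, r3 = 7
step 13: r1 = -6, r2 = -18, r3 = -7
The first disagreement with the transcript is at step 8, where the value should be r1 = -22.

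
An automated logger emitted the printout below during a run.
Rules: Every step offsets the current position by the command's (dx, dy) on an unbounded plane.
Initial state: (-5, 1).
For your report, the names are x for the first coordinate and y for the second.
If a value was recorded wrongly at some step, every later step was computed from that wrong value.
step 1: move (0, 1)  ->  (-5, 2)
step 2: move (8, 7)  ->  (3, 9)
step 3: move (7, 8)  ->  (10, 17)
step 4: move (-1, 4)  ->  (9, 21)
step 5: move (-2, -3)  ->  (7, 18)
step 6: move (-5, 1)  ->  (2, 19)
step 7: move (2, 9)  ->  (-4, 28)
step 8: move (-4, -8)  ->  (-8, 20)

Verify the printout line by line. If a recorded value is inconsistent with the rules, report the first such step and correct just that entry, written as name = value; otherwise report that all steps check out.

step 7, x = 4

1. x = -5 + (0) = -5, y = 1 + (1) = 2 (same as recorded)
2. x = -5 + (8) = 3, y = 2 + (7) = 9 (consistent with the printout)
3. x = 3 + (7) = 10, y = 9 + (8) = 17 (same as recorded)
4. x = 10 + (-1) = 9, y = 17 + (4) = 21 (matches)
5. x = 9 + (-2) = 7, y = 21 + (-3) = 18 (agrees with the printout)
6. x = 7 + (-5) = 2, y = 18 + (1) = 19 (same as recorded)
7. x = 2 + (2) = 4, y = 19 + (9) = 28 (not what was recorded)
First incorrect step: 7; the correct value is x = 4.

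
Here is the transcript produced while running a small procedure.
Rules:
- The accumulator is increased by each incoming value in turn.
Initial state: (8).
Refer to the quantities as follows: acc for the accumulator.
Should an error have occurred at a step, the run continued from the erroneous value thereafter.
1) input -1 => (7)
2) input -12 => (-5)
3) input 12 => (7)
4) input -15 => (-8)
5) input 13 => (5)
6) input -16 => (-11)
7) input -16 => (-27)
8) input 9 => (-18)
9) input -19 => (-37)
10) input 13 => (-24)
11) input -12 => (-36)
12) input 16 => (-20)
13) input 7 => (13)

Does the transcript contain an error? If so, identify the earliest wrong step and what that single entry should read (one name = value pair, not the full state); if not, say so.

step 13, acc = -13

Recomputing the run from the initial state:
step 1: acc = 7
step 2: acc = -5
step 3: acc = 7
step 4: acc = -8
step 5: acc = 5
step 6: acc = -11
step 7: acc = -27
step 8: acc = -18
step 9: acc = -37
step 10: acc = -24
step 11: acc = -36
step 12: acc = -20
step 13: acc = -13
The first disagreement with the transcript is at step 13, where the value should be acc = -13.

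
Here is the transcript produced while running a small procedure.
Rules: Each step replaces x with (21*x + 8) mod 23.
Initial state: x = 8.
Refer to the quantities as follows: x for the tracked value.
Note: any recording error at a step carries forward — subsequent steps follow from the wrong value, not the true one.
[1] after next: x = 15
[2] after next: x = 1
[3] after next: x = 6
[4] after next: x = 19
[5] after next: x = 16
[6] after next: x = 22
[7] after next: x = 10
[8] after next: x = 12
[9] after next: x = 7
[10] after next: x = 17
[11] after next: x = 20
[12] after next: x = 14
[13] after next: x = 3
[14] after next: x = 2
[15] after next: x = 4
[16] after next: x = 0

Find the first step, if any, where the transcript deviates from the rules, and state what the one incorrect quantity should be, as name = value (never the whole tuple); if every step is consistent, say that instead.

step 8, x = 11

Recomputing the run from the initial state:
step 1: x = 15
step 2: x = 1
step 3: x = 6
step 4: x = 19
step 5: x = 16
step 6: x = 22
step 7: x = 10
step 8: x = 11
step 9: x = 9
step 10: x = 13
step 11: x = 5
step 12: x = 21
step 13: x = 12
step 14: x = 7
step 15: x = 17
step 16: x = 20
The first disagreement with the transcript is at step 8, where the value should be x = 11.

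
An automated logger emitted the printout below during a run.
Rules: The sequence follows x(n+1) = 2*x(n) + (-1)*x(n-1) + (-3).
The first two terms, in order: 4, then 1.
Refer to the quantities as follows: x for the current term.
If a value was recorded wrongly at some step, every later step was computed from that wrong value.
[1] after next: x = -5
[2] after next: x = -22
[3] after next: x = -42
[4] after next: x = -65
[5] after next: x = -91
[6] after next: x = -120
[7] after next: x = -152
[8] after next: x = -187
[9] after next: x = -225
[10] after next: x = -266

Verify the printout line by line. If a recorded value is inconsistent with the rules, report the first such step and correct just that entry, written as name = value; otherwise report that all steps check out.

step 2, x = -14

step 1: x = 2*(1) + (-1)*(4) + (-3) = -5 -> no discrepancy
step 2: x = 2*(-5) + (-1)*(1) + (-3) = -14 -> not what was recorded
First deviation found at step 2; the corrected entry is x = -14.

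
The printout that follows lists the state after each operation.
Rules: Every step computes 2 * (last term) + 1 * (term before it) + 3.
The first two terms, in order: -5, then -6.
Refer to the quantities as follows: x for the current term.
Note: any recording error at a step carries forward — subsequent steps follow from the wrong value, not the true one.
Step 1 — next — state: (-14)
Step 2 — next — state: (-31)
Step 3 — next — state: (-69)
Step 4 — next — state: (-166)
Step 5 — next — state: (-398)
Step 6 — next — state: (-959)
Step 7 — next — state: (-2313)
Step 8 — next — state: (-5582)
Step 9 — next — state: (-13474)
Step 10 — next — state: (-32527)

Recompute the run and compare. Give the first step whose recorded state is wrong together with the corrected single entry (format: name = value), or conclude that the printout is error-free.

step 3, x = -73

Recomputing the run from the initial state:
step 1: x = -14
step 2: x = -31
step 3: x = -73
step 4: x = -174
step 5: x = -418
step 6: x = -1007
step 7: x = -2429
step 8: x = -5862
step 9: x = -14150
step 10: x = -34159
The first disagreement with the printout is at step 3, where the value should be x = -73.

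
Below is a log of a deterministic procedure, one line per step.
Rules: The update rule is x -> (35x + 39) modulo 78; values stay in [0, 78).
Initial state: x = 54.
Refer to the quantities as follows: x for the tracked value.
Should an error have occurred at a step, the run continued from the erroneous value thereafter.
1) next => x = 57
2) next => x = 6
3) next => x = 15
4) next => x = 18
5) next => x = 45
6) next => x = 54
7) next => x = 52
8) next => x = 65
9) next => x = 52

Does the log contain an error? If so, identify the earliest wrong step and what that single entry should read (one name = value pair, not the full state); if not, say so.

step 7, x = 57

1. x = (35*54 + 39) mod 78 = 57 (in agreement)
2. x = (35*57 + 39) mod 78 = 6 (agrees with the log)
3. x = (35*6 + 39) mod 78 = 15 (consistent with the log)
4. x = (35*15 + 39) mod 78 = 18 (matches)
5. x = (35*18 + 39) mod 78 = 45 (checks out)
6. x = (35*45 + 39) mod 78 = 54 (same as recorded)
7. x = (35*54 + 39) mod 78 = 57 (the recorded entry deviates here)
First deviation found at step 7; the corrected entry is x = 57.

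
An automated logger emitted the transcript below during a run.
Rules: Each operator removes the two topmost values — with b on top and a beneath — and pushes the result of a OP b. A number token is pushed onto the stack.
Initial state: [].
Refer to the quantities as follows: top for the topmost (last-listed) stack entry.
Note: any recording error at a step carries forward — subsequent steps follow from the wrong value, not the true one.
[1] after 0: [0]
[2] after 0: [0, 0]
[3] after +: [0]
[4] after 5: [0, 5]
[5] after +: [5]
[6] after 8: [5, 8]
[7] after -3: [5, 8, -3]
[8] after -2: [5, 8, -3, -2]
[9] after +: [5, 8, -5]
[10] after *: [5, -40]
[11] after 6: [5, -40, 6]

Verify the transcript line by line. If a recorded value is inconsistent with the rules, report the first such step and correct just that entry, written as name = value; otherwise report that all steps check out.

Recomputing the run from the initial state:
step 1: [0]
step 2: [0, 0]
step 3: [0]
step 4: [0, 5]
step 5: [5]
step 6: [5, 8]
step 7: [5, 8, -3]
step 8: [5, 8, -3, -2]
step 9: [5, 8, -5]
step 10: [5, -40]
step 11: [5, -40, 6]
This matches the transcript at every step.

no error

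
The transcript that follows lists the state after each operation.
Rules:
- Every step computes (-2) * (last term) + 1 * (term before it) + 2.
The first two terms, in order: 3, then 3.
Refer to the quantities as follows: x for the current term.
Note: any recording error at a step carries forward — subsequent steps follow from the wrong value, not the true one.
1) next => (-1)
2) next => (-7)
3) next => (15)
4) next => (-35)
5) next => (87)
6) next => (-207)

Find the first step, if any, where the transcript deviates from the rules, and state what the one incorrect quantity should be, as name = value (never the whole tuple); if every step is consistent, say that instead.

step 2, x = 7

Recomputing the run from the initial state:
step 1: x = -1
step 2: x = 7
step 3: x = -13
step 4: x = 35
step 5: x = -81
step 6: x = 199
The first disagreement with the transcript is at step 2, where the value should be x = 7.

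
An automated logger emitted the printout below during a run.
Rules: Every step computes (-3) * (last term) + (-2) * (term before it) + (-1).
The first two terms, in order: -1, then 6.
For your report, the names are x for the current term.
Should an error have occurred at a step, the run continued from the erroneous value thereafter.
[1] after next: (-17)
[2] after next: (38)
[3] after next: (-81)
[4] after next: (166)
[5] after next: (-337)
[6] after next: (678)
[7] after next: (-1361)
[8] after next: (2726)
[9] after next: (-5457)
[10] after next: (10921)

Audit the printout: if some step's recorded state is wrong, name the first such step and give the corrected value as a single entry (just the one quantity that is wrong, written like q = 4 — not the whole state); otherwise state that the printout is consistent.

1. x = -3*(6) + (-2)*(-1) + (-1) = -17 (checks out)
2. x = -3*(-17) + (-2)*(6) + (-1) = 38 (checks out)
3. x = -3*(38) + (-2)*(-17) + (-1) = -81 (matches)
4. x = -3*(-81) + (-2)*(38) + (-1) = 166 (agrees with the printout)
5. x = -3*(166) + (-2)*(-81) + (-1) = -337 (verified)
6. x = -3*(-337) + (-2)*(166) + (-1) = 678 (no discrepancy)
7. x = -3*(678) + (-2)*(-337) + (-1) = -1361 (in agreement)
8. x = -3*(-1361) + (-2)*(678) + (-1) = 2726 (consistent with the printout)
9. x = -3*(2726) + (-2)*(-1361) + (-1) = -5457 (no discrepancy)
10. x = -3*(-5457) + (-2)*(2726) + (-1) = 10918 (the recorded entry deviates here)
Conclusion: step 10 carries the first error; the entry should be x = 10918.

step 10, x = 10918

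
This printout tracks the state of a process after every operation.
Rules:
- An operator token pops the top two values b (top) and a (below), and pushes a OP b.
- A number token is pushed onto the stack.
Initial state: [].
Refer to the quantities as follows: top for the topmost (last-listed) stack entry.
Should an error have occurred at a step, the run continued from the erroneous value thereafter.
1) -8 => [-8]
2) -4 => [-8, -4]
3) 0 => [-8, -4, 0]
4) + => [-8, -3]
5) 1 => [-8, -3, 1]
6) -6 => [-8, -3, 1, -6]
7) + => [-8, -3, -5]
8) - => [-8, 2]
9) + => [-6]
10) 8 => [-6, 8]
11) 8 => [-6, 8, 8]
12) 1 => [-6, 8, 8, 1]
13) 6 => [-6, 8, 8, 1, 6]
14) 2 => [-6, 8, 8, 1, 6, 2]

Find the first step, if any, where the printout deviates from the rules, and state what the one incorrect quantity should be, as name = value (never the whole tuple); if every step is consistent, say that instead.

Recomputing the run from the initial state:
step 1: [-8]
step 2: [-8, -4]
step 3: [-8, -4, 0]
step 4: [-8, -4]
step 5: [-8, -4, 1]
step 6: [-8, -4, 1, -6]
step 7: [-8, -4, -5]
step 8: [-8, 1]
step 9: [-7]
step 10: [-7, 8]
step 11: [-7, 8, 8]
step 12: [-7, 8, 8, 1]
step 13: [-7, 8, 8, 1, 6]
step 14: [-7, 8, 8, 1, 6, 2]
The first disagreement with the printout is at step 4, where the value should be top = -4.

step 4, top = -4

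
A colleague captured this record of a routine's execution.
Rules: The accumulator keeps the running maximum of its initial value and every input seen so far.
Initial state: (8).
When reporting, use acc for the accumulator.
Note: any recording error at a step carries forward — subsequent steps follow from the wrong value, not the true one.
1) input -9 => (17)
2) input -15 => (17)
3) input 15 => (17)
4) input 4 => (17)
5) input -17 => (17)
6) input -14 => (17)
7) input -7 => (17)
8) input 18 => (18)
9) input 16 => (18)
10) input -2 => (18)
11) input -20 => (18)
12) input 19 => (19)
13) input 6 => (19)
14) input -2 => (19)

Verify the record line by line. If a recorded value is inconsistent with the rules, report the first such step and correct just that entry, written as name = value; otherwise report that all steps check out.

Step 1: acc = max(8, -9) = 8 — the entry is off here.
That makes step 1 the first incorrect line — acc = 8 is what it should show.

step 1, acc = 8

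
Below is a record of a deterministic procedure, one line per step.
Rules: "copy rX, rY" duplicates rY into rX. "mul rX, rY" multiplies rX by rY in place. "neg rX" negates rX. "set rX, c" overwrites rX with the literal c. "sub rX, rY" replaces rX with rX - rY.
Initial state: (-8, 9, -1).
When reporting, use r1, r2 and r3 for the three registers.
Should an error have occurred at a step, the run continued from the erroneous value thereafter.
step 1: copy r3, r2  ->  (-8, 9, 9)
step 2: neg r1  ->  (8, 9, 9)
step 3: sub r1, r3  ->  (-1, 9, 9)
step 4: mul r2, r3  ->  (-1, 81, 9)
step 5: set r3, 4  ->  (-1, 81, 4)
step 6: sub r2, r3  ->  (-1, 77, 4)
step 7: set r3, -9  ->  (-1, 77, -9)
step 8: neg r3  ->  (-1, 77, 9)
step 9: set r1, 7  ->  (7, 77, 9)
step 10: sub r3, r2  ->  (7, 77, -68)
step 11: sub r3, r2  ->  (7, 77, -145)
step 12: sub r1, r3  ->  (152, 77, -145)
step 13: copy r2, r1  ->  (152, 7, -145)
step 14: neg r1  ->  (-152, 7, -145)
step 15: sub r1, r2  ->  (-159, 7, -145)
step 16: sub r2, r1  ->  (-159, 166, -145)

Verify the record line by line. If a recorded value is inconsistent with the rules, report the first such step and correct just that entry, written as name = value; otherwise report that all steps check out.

step 13, r2 = 152

step 1: r3 = 9 -> confirmed correct
step 2: r1 = -(-8) = 8 -> matches
step 3: r1 = 8 - 9 = -1 -> no discrepancy
step 4: r2 = 9 * 9 = 81 -> matches
step 5: r3 = 4 -> exactly as logged
step 6: r2 = 81 - 4 = 77 -> in agreement
step 7: r3 = -9 -> confirmed correct
step 8: r3 = -(-9) = 9 -> no discrepancy
step 9: r1 = 7 -> matches
step 10: r3 = 9 - 77 = -68 -> in agreement
step 11: r3 = -68 - 77 = -145 -> checks out
step 12: r1 = 7 - -145 = 152 -> checks out
step 13: r2 = 152 -> the recorded entry deviates here
First deviation found at step 13; the corrected entry is r2 = 152.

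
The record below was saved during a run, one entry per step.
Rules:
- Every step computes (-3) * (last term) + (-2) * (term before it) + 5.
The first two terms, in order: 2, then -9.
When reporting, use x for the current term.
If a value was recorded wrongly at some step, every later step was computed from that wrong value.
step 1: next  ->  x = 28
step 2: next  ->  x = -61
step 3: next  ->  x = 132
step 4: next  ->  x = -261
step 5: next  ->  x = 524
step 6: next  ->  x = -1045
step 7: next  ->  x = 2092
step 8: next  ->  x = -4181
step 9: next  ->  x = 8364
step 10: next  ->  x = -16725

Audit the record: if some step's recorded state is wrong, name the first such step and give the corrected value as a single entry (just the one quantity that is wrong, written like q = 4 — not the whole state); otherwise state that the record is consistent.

step 1: x = -3*(-9) + (-2)*(2) + (5) = 28 -> same as recorded
step 2: x = -3*(28) + (-2)*(-9) + (5) = -61 -> confirmed correct
step 3: x = -3*(-61) + (-2)*(28) + (5) = 132 -> exactly as logged
step 4: x = -3*(132) + (-2)*(-61) + (5) = -269 -> not what was recorded
First deviation found at step 4; the corrected entry is x = -269.

step 4, x = -269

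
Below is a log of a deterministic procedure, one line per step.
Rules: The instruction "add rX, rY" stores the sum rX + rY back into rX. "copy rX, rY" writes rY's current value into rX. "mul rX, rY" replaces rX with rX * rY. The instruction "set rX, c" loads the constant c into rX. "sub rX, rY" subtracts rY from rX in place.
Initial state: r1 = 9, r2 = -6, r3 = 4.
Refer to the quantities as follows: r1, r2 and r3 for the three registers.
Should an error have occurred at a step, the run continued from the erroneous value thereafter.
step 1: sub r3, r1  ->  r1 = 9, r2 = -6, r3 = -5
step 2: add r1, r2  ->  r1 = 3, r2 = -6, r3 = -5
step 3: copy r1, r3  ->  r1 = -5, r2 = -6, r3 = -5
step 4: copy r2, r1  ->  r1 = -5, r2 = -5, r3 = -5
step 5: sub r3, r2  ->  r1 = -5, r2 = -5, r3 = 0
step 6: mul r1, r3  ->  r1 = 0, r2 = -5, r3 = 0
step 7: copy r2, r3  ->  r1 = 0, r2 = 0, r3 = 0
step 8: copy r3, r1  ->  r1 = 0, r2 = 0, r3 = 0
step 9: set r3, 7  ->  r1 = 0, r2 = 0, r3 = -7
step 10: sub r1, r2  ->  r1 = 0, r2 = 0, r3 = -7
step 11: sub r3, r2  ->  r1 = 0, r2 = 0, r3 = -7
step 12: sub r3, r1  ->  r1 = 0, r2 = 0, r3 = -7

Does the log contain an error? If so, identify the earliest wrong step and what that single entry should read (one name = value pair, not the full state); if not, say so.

step 9, r3 = 7

Recomputing the run from the initial state:
step 1: r1 = 9, r2 = -6, r3 = -5
step 2: r1 = 3, r2 = -6, r3 = -5
step 3: r1 = -5, r2 = -6, r3 = -5
step 4: r1 = -5, r2 = -5, r3 = -5
step 5: r1 = -5, r2 = -5, r3 = 0
step 6: r1 = 0, r2 = -5, r3 = 0
step 7: r1 = 0, r2 = 0, r3 = 0
step 8: r1 = 0, r2 = 0, r3 = 0
step 9: r1 = 0, r2 = 0, r3 = 7
step 10: r1 = 0, r2 = 0, r3 = 7
step 11: r1 = 0, r2 = 0, r3 = 7
step 12: r1 = 0, r2 = 0, r3 = 7
The first disagreement with the log is at step 9, where the value should be r3 = 7.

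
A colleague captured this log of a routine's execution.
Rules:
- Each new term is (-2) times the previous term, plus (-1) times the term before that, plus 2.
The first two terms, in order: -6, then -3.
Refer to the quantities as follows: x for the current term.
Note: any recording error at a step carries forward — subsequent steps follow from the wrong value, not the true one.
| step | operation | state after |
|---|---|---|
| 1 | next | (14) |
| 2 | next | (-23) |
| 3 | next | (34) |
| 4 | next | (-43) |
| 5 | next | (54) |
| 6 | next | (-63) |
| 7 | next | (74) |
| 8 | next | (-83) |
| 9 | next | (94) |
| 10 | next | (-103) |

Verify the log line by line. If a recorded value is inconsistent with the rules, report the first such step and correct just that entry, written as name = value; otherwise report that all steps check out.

1. x = -2*(-3) + (-1)*(-6) + (2) = 14 (confirmed correct)
2. x = -2*(14) + (-1)*(-3) + (2) = -23 (in agreement)
3. x = -2*(-23) + (-1)*(14) + (2) = 34 (in agreement)
4. x = -2*(34) + (-1)*(-23) + (2) = -43 (checks out)
5. x = -2*(-43) + (-1)*(34) + (2) = 54 (consistent with the log)
6. x = -2*(54) + (-1)*(-43) + (2) = -63 (agrees with the log)
7. x = -2*(-63) + (-1)*(54) + (2) = 74 (agrees with the log)
8. x = -2*(74) + (-1)*(-63) + (2) = -83 (checks out)
9. x = -2*(-83) + (-1)*(74) + (2) = 94 (same as recorded)
10. x = -2*(94) + (-1)*(-83) + (2) = -103 (matches)
The recomputation confirms every line.

no error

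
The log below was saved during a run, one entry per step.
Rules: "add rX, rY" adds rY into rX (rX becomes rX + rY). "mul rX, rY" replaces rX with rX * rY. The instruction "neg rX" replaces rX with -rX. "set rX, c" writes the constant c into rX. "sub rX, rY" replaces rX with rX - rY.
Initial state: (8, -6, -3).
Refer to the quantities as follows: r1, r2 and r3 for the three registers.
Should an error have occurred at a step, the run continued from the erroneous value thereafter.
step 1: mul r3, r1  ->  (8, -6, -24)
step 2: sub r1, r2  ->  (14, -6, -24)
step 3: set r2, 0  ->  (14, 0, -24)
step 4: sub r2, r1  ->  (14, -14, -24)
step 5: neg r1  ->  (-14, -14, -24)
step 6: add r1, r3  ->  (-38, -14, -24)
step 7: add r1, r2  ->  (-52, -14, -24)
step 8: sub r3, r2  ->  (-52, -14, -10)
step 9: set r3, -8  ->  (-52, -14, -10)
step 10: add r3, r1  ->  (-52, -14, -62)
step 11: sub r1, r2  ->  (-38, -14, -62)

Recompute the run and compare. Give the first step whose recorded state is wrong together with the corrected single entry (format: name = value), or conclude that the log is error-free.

Step 1: r3 = -3 * 8 = -24 — no discrepancy.
Step 2: r1 = 8 - -6 = 14 — same as recorded.
Step 3: r2 = 0 — verified.
Step 4: r2 = 0 - 14 = -14 — checks out.
Step 5: r1 = -(14) = -14 — confirmed correct.
Step 6: r1 = -14 + -24 = -38 — same as recorded.
Step 7: r1 = -38 + -14 = -52 — exactly as logged.
Step 8: r3 = -24 - -14 = -10 — exactly as logged.
Step 9: r3 = -8 — this is not what the log shows.
First incorrect step: 9; the correct value is r3 = -8.

step 9, r3 = -8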